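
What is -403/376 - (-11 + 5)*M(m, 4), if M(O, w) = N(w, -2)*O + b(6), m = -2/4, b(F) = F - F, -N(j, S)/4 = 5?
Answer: 22157/376 ≈ 58.928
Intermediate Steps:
N(j, S) = -20 (N(j, S) = -4*5 = -20)
b(F) = 0
m = -1/2 (m = -2*1/4 = -1/2 ≈ -0.50000)
M(O, w) = -20*O (M(O, w) = -20*O + 0 = -20*O)
-403/376 - (-11 + 5)*M(m, 4) = -403/376 - (-11 + 5)*(-20*(-1/2)) = -403*1/376 - (-6)*10 = -403/376 - 1*(-60) = -403/376 + 60 = 22157/376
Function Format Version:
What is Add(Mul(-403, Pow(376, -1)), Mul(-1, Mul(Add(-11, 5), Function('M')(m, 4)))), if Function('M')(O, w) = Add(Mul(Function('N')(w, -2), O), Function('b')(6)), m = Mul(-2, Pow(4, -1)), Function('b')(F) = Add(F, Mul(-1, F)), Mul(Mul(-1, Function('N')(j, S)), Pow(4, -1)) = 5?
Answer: Rational(22157, 376) ≈ 58.928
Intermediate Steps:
Function('N')(j, S) = -20 (Function('N')(j, S) = Mul(-4, 5) = -20)
Function('b')(F) = 0
m = Rational(-1, 2) (m = Mul(-2, Rational(1, 4)) = Rational(-1, 2) ≈ -0.50000)
Function('M')(O, w) = Mul(-20, O) (Function('M')(O, w) = Add(Mul(-20, O), 0) = Mul(-20, O))
Add(Mul(-403, Pow(376, -1)), Mul(-1, Mul(Add(-11, 5), Function('M')(m, 4)))) = Add(Mul(-403, Pow(376, -1)), Mul(-1, Mul(Add(-11, 5), Mul(-20, Rational(-1, 2))))) = Add(Mul(-403, Rational(1, 376)), Mul(-1, Mul(-6, 10))) = Add(Rational(-403, 376), Mul(-1, -60)) = Add(Rational(-403, 376), 60) = Rational(22157, 376)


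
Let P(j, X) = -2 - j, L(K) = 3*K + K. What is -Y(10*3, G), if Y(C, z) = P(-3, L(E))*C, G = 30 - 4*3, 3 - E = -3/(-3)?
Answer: -30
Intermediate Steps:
E = 2 (E = 3 - (-3)/(-3) = 3 - (-3)*(-1)/3 = 3 - 1*1 = 3 - 1 = 2)
G = 18 (G = 30 - 12 = 18)
L(K) = 4*K
Y(C, z) = C (Y(C, z) = (-2 - 1*(-3))*C = (-2 + 3)*C = 1*C = C)
-Y(10*3, G) = -10*3 = -1*30 = -30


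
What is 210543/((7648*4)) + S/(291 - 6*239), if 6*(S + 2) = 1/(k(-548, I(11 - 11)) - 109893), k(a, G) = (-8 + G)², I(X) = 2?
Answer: 79331639528939/11523995784576 ≈ 6.8840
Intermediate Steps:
S = -1318285/659142 (S = -2 + 1/(6*((-8 + 2)² - 109893)) = -2 + 1/(6*((-6)² - 109893)) = -2 + 1/(6*(36 - 109893)) = -2 + (⅙)/(-109857) = -2 + (⅙)*(-1/109857) = -2 - 1/659142 = -1318285/659142 ≈ -2.0000)
210543/((7648*4)) + S/(291 - 6*239) = 210543/((7648*4)) - 1318285/(659142*(291 - 6*239)) = 210543/30592 - 1318285/(659142*(291 - 1434)) = 210543*(1/30592) - 1318285/659142/(-1143) = 210543/30592 - 1318285/659142*(-1/1143) = 210543/30592 + 1318285/753399306 = 79331639528939/11523995784576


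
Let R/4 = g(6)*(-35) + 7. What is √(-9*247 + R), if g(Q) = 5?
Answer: I*√2895 ≈ 53.805*I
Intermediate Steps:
R = -672 (R = 4*(5*(-35) + 7) = 4*(-175 + 7) = 4*(-168) = -672)
√(-9*247 + R) = √(-9*247 - 672) = √(-2223 - 672) = √(-2895) = I*√2895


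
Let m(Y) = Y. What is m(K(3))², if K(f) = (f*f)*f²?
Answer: 6561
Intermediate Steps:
K(f) = f⁴ (K(f) = f²*f² = f⁴)
m(K(3))² = (3⁴)² = 81² = 6561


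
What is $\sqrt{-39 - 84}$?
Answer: $i \sqrt{123} \approx 11.091 i$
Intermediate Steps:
$\sqrt{-39 - 84} = \sqrt{-123} = i \sqrt{123}$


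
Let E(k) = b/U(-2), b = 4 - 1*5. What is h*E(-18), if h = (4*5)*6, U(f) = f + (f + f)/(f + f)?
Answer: 120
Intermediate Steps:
b = -1 (b = 4 - 5 = -1)
U(f) = 1 + f (U(f) = f + (2*f)/((2*f)) = f + (2*f)*(1/(2*f)) = f + 1 = 1 + f)
E(k) = 1 (E(k) = -1/(1 - 2) = -1/(-1) = -1*(-1) = 1)
h = 120 (h = 20*6 = 120)
h*E(-18) = 120*1 = 120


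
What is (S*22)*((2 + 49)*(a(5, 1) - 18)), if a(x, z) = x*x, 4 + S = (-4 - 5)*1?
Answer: -102102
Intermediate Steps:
S = -13 (S = -4 + (-4 - 5)*1 = -4 - 9*1 = -4 - 9 = -13)
a(x, z) = x²
(S*22)*((2 + 49)*(a(5, 1) - 18)) = (-13*22)*((2 + 49)*(5² - 18)) = -14586*(25 - 18) = -14586*7 = -286*357 = -102102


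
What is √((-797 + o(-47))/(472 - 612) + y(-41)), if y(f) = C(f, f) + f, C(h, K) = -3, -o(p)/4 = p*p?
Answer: √121555/70 ≈ 4.9807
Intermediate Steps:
o(p) = -4*p² (o(p) = -4*p*p = -4*p²)
y(f) = -3 + f
√((-797 + o(-47))/(472 - 612) + y(-41)) = √((-797 - 4*(-47)²)/(472 - 612) + (-3 - 41)) = √((-797 - 4*2209)/(-140) - 44) = √((-797 - 8836)*(-1/140) - 44) = √(-9633*(-1/140) - 44) = √(9633/140 - 44) = √(3473/140) = √121555/70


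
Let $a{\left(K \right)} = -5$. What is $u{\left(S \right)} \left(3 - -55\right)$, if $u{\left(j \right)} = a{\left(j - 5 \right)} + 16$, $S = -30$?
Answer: $638$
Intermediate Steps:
$u{\left(j \right)} = 11$ ($u{\left(j \right)} = -5 + 16 = 11$)
$u{\left(S \right)} \left(3 - -55\right) = 11 \left(3 - -55\right) = 11 \left(3 + 55\right) = 11 \cdot 58 = 638$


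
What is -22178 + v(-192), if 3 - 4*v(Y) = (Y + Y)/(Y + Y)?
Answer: -44355/2 ≈ -22178.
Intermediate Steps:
v(Y) = ½ (v(Y) = ¾ - (Y + Y)/(4*(Y + Y)) = ¾ - 2*Y/(4*(2*Y)) = ¾ - 2*Y*1/(2*Y)/4 = ¾ - ¼*1 = ¾ - ¼ = ½)
-22178 + v(-192) = -22178 + ½ = -44355/2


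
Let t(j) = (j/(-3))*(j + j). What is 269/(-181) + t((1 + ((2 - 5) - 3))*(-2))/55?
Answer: -16117/5973 ≈ -2.6983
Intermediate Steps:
t(j) = -2*j**2/3 (t(j) = (j*(-1/3))*(2*j) = (-j/3)*(2*j) = -2*j**2/3)
269/(-181) + t((1 + ((2 - 5) - 3))*(-2))/55 = 269/(-181) - 2*4*(1 + ((2 - 5) - 3))**2/3/55 = 269*(-1/181) - 2*4*(1 + (-3 - 3))**2/3*(1/55) = -269/181 - 2*4*(1 - 6)**2/3*(1/55) = -269/181 - 2*(-5*(-2))**2/3*(1/55) = -269/181 - 2/3*10**2*(1/55) = -269/181 - 2/3*100*(1/55) = -269/181 - 200/3*1/55 = -269/181 - 40/33 = -16117/5973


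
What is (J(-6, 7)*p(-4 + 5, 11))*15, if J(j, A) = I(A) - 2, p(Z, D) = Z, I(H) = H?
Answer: 75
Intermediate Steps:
J(j, A) = -2 + A (J(j, A) = A - 2 = -2 + A)
(J(-6, 7)*p(-4 + 5, 11))*15 = ((-2 + 7)*(-4 + 5))*15 = (5*1)*15 = 5*15 = 75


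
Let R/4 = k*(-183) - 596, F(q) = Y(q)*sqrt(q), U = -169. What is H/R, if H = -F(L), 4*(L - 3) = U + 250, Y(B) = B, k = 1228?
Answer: 93*sqrt(93)/7210240 ≈ 0.00012439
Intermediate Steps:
L = 93/4 (L = 3 + (-169 + 250)/4 = 3 + (1/4)*81 = 3 + 81/4 = 93/4 ≈ 23.250)
F(q) = q**(3/2) (F(q) = q*sqrt(q) = q**(3/2))
R = -901280 (R = 4*(1228*(-183) - 596) = 4*(-224724 - 596) = 4*(-225320) = -901280)
H = -93*sqrt(93)/8 (H = -(93/4)**(3/2) = -93*sqrt(93)/8 ≈ -112.11)
H/R = -93*sqrt(93)/8/(-901280) = -93*sqrt(93)/8*(-1/901280) = 93*sqrt(93)/7210240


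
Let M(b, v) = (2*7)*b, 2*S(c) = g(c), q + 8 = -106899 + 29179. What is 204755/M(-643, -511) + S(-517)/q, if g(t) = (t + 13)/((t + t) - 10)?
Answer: -32967197541/1449394016 ≈ -22.746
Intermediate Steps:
g(t) = (13 + t)/(-10 + 2*t) (g(t) = (13 + t)/(2*t - 10) = (13 + t)/(-10 + 2*t))
q = -77728 (q = -8 + (-106899 + 29179) = -8 - 77720 = -77728)
S(c) = (13 + c)/(4*(-5 + c)) (S(c) = ((13 + c)/(2*(-5 + c)))/2 = (13 + c)/(4*(-5 + c)))
M(b, v) = 14*b
204755/M(-643, -511) + S(-517)/q = 204755/((14*(-643))) + ((13 - 517)/(4*(-5 - 517)))/(-77728) = 204755/(-9002) + ((¼)*(-504)/(-522))*(-1/77728) = 204755*(-1/9002) + ((¼)*(-1/522)*(-504))*(-1/77728) = -204755/9002 + (7/29)*(-1/77728) = -204755/9002 - 1/322016 = -32967197541/1449394016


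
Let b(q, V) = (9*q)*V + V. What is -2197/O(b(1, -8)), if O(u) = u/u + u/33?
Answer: 72501/47 ≈ 1542.6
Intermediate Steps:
b(q, V) = V + 9*V*q (b(q, V) = 9*V*q + V = V + 9*V*q)
O(u) = 1 + u/33 (O(u) = 1 + u*(1/33) = 1 + u/33)
-2197/O(b(1, -8)) = -2197/(1 + (-8*(1 + 9*1))/33) = -2197/(1 + (-8*(1 + 9))/33) = -2197/(1 + (-8*10)/33) = -2197/(1 + (1/33)*(-80)) = -2197/(1 - 80/33) = -2197/(-47/33) = -2197*(-33/47) = 72501/47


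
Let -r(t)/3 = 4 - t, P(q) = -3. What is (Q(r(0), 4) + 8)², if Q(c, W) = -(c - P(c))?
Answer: 289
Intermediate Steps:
r(t) = -12 + 3*t (r(t) = -3*(4 - t) = -12 + 3*t)
Q(c, W) = -3 - c (Q(c, W) = -(c - 1*(-3)) = -(c + 3) = -(3 + c) = -3 - c)
(Q(r(0), 4) + 8)² = ((-3 - (-12 + 3*0)) + 8)² = ((-3 - (-12 + 0)) + 8)² = ((-3 - 1*(-12)) + 8)² = ((-3 + 12) + 8)² = (9 + 8)² = 17² = 289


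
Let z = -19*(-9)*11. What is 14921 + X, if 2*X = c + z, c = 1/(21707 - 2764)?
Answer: 300464395/18943 ≈ 15862.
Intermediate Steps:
z = 1881 (z = 171*11 = 1881)
c = 1/18943 ≈ 5.2790e-5
X = 17815892/18943 (X = (1/18943 + 1881)/2 = (1/2)*(35631784/18943) = 17815892/18943 ≈ 940.50)
14921 + X = 14921 + 17815892/18943 = 300464395/18943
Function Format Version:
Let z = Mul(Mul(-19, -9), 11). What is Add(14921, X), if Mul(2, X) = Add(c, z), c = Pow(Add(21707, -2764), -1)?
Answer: Rational(300464395, 18943) ≈ 15862.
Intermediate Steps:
z = 1881 (z = Mul(171, 11) = 1881)
c = Rational(1, 18943) (c = Pow(18943, -1) = Rational(1, 18943) ≈ 5.2790e-5)
X = Rational(17815892, 18943) (X = Mul(Rational(1, 2), Add(Rational(1, 18943), 1881)) = Mul(Rational(1, 2), Rational(35631784, 18943)) = Rational(17815892, 18943) ≈ 940.50)
Add(14921, X) = Add(14921, Rational(17815892, 18943)) = Rational(300464395, 18943)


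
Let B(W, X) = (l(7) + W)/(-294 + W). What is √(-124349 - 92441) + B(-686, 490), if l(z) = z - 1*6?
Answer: 137/196 + I*√216790 ≈ 0.69898 + 465.61*I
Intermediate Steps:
l(z) = -6 + z (l(z) = z - 6 = -6 + z)
B(W, X) = (1 + W)/(-294 + W) (B(W, X) = ((-6 + 7) + W)/(-294 + W) = (1 + W)/(-294 + W))
√(-124349 - 92441) + B(-686, 490) = √(-124349 - 92441) + (1 - 686)/(-294 - 686) = √(-216790) - 685/(-980) = I*√216790 - 1/980*(-685) = I*√216790 + 137/196 = 137/196 + I*√216790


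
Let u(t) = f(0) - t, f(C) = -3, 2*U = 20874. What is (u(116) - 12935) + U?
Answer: -2617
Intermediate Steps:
U = 10437 (U = (½)*20874 = 10437)
u(t) = -3 - t
(u(116) - 12935) + U = ((-3 - 1*116) - 12935) + 10437 = ((-3 - 116) - 12935) + 10437 = (-119 - 12935) + 10437 = -13054 + 10437 = -2617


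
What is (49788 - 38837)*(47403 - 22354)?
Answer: 274311599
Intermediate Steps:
(49788 - 38837)*(47403 - 22354) = 10951*25049 = 274311599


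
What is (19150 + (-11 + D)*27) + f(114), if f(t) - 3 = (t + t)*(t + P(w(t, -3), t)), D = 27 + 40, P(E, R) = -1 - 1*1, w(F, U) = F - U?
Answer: 46201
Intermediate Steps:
P(E, R) = -2 (P(E, R) = -1 - 1 = -2)
D = 67
f(t) = 3 + 2*t*(-2 + t) (f(t) = 3 + (t + t)*(t - 2) = 3 + (2*t)*(-2 + t) = 3 + 2*t*(-2 + t))
(19150 + (-11 + D)*27) + f(114) = (19150 + (-11 + 67)*27) + (3 - 4*114 + 2*114²) = (19150 + 56*27) + (3 - 456 + 2*12996) = (19150 + 1512) + (3 - 456 + 25992) = 20662 + 25539 = 46201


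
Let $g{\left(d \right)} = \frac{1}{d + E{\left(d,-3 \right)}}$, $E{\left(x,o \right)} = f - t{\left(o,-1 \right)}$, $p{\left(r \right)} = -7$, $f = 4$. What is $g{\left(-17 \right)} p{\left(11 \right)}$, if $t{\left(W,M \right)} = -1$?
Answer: $\frac{7}{12} \approx 0.58333$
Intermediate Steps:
$E{\left(x,o \right)} = 5$ ($E{\left(x,o \right)} = 4 - -1 = 4 + 1 = 5$)
$g{\left(d \right)} = \frac{1}{5 + d}$ ($g{\left(d \right)} = \frac{1}{d + 5} = \frac{1}{5 + d}$)
$g{\left(-17 \right)} p{\left(11 \right)} = \frac{1}{5 - 17} \left(-7\right) = \frac{1}{-12} \left(-7\right) = \left(- \frac{1}{12}\right) \left(-7\right) = \frac{7}{12}$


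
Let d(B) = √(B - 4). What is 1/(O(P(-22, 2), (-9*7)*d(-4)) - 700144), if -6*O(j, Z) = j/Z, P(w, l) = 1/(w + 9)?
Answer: -135253235400192/94696741246032027649 - 9828*I*√2/94696741246032027649 ≈ -1.4283e-6 - 1.4677e-16*I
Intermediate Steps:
P(w, l) = 1/(9 + w)
d(B) = √(-4 + B)
O(j, Z) = -j/(6*Z)
1/(O(P(-22, 2), (-9*7)*d(-4)) - 700144) = 1/(-1/(6*(9 - 22)*((-9*7)*√(-4 - 4))) - 700144) = 1/(-⅙/(-13*(-126*I*√2)) - 700144) = 1/(-⅙*(-1/13)/(-126*I*√2) - 700144) = 1/(-⅙*(-1/13)*I*√2/252 - 700144) = 1/(I*√2/19656 - 700144) = 1/(-700144 + I*√2/19656)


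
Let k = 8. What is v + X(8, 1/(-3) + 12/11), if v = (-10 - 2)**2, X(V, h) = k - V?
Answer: 144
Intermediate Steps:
X(V, h) = 8 - V
v = 144 (v = (-12)**2 = 144)
v + X(8, 1/(-3) + 12/11) = 144 + (8 - 1*8) = 144 + (8 - 8) = 144 + 0 = 144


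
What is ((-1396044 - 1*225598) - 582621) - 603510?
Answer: -2807773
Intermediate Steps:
((-1396044 - 1*225598) - 582621) - 603510 = ((-1396044 - 225598) - 582621) - 603510 = (-1621642 - 582621) - 603510 = -2204263 - 603510 = -2807773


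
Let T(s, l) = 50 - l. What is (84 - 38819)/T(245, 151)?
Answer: 38735/101 ≈ 383.51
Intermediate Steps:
(84 - 38819)/T(245, 151) = (84 - 38819)/(50 - 1*151) = -38735/(50 - 151) = -38735/(-101) = -38735*(-1/101) = 38735/101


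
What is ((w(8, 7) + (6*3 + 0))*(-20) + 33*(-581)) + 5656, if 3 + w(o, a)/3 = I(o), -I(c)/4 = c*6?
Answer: -2177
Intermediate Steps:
I(c) = -24*c (I(c) = -4*c*6 = -24*c)
w(o, a) = -9 - 72*o (w(o, a) = -9 + 3*(-24*o) = -9 - 72*o)
((w(8, 7) + (6*3 + 0))*(-20) + 33*(-581)) + 5656 = (((-9 - 72*8) + (6*3 + 0))*(-20) + 33*(-581)) + 5656 = (((-9 - 576) + (18 + 0))*(-20) - 19173) + 5656 = ((-585 + 18)*(-20) - 19173) + 5656 = (-567*(-20) - 19173) + 5656 = (11340 - 19173) + 5656 = -7833 + 5656 = -2177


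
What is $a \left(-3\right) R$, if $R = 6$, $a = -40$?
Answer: $720$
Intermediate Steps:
$a \left(-3\right) R = \left(-40\right) \left(-3\right) 6 = 120 \cdot 6 = 720$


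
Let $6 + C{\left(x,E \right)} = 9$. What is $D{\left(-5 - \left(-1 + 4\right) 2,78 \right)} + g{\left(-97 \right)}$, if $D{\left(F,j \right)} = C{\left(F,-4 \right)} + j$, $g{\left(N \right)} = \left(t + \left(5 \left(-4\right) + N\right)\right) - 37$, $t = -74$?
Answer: $-147$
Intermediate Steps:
$g{\left(N \right)} = -131 + N$ ($g{\left(N \right)} = \left(-74 + \left(5 \left(-4\right) + N\right)\right) - 37 = \left(-74 + \left(-20 + N\right)\right) - 37 = \left(-94 + N\right) - 37 = -131 + N$)
$C{\left(x,E \right)} = 3$ ($C{\left(x,E \right)} = -6 + 9 = 3$)
$D{\left(F,j \right)} = 3 + j$
$D{\left(-5 - \left(-1 + 4\right) 2,78 \right)} + g{\left(-97 \right)} = \left(3 + 78\right) - 228 = 81 - 228 = -147$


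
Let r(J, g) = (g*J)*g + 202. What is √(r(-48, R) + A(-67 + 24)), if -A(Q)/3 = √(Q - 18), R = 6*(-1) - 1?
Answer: √(-2150 - 3*I*√61) ≈ 0.2527 - 46.369*I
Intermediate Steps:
R = -7 (R = -6 - 1 = -7)
A(Q) = -3*√(-18 + Q) (A(Q) = -3*√(Q - 18) = -3*√(-18 + Q))
r(J, g) = 202 + J*g² (r(J, g) = (J*g)*g + 202 = J*g² + 202 = 202 + J*g²)
√(r(-48, R) + A(-67 + 24)) = √((202 - 48*(-7)²) - 3*√(-18 + (-67 + 24))) = √((202 - 48*49) - 3*√(-18 - 43)) = √((202 - 2352) - 3*I*√61) = √(-2150 - 3*I*√61)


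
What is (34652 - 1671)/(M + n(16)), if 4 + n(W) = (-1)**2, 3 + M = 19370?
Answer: 32981/19364 ≈ 1.7032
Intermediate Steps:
M = 19367 (M = -3 + 19370 = 19367)
n(W) = -3 (n(W) = -4 + (-1)**2 = -4 + 1 = -3)
(34652 - 1671)/(M + n(16)) = (34652 - 1671)/(19367 - 3) = 32981/19364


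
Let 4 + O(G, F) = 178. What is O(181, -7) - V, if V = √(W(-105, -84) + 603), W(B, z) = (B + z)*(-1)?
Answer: 174 - 6*√22 ≈ 145.86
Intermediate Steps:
W(B, z) = -B - z
V = 6*√22 (V = √((-1*(-105) - 1*(-84)) + 603) = √((105 + 84) + 603) = √(189 + 603) = √792 = 6*√22 ≈ 28.142)
O(G, F) = 174 (O(G, F) = -4 + 178 = 174)
O(181, -7) - V = 174 - 6*√22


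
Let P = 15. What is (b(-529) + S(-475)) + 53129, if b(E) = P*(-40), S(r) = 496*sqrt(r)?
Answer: 52529 + 2480*I*sqrt(19) ≈ 52529.0 + 10810.0*I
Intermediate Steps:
b(E) = -600 (b(E) = 15*(-40) = -600)
(b(-529) + S(-475)) + 53129 = (-600 + 496*sqrt(-475)) + 53129 = (-600 + 496*(5*I*sqrt(19))) + 53129 = (-600 + 2480*I*sqrt(19)) + 53129 = 52529 + 2480*I*sqrt(19)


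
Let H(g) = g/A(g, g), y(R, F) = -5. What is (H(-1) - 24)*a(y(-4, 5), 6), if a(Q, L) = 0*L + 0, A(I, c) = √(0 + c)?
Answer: 0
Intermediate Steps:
A(I, c) = √c
a(Q, L) = 0 (a(Q, L) = 0 + 0 = 0)
H(g) = √g (H(g) = g/(√g) = g/√g = √g)
(H(-1) - 24)*a(y(-4, 5), 6) = (√(-1) - 24)*0 = (I - 24)*0 = (-24 + I)*0 = 0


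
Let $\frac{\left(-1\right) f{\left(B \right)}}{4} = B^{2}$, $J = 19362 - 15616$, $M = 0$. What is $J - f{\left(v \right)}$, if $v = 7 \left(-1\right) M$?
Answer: $3746$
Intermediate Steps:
$J = 3746$
$v = 0$ ($v = 7 \left(-1\right) 0 = \left(-7\right) 0 = 0$)
$f{\left(B \right)} = - 4 B^{2}$
$J - f{\left(v \right)} = 3746 - - 4 \cdot 0^{2} = 3746 - \left(-4\right) 0 = 3746 - 0 = 3746 + 0 = 3746$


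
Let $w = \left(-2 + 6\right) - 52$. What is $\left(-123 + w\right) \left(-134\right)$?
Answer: $22914$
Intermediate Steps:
$w = -48$ ($w = 4 - 52 = -48$)
$\left(-123 + w\right) \left(-134\right) = \left(-123 - 48\right) \left(-134\right) = \left(-171\right) \left(-134\right) = 22914$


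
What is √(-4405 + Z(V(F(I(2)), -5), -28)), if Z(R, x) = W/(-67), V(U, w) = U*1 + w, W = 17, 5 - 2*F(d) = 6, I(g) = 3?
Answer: 4*I*√1235949/67 ≈ 66.372*I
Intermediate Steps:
F(d) = -½ (F(d) = 5/2 - ½*6 = 5/2 - 3 = -½)
V(U, w) = U + w
Z(R, x) = -17/67 (Z(R, x) = 17/(-67) = 17*(-1/67) = -17/67)
√(-4405 + Z(V(F(I(2)), -5), -28)) = √(-4405 - 17/67) = √(-295152/67) = 4*I*√1235949/67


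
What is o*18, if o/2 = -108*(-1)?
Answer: 3888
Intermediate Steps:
o = 216 (o = 2*(-108*(-1)) = 2*108 = 216)
o*18 = 216*18 = 3888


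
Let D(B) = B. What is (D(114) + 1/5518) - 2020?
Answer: -10517307/5518 ≈ -1906.0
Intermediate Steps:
(D(114) + 1/5518) - 2020 = (114 + 1/5518) - 2020 = 629053/5518 - 2020 = -10517307/5518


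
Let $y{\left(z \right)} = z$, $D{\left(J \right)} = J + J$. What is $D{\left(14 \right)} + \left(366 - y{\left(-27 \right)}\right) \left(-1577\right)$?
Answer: $-619733$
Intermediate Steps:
$D{\left(J \right)} = 2 J$
$D{\left(14 \right)} + \left(366 - y{\left(-27 \right)}\right) \left(-1577\right) = 2 \cdot 14 + \left(366 - -27\right) \left(-1577\right) = 28 + \left(366 + 27\right) \left(-1577\right) = 28 + 393 \left(-1577\right) = 28 - 619761 = -619733$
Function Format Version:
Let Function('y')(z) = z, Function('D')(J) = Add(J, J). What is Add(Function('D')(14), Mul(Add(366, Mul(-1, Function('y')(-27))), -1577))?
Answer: -619733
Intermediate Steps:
Function('D')(J) = Mul(2, J)
Add(Function('D')(14), Mul(Add(366, Mul(-1, Function('y')(-27))), -1577)) = Add(Mul(2, 14), Mul(Add(366, Mul(-1, -27)), -1577)) = Add(28, Mul(Add(366, 27), -1577)) = Add(28, Mul(393, -1577)) = Add(28, -619761) = -619733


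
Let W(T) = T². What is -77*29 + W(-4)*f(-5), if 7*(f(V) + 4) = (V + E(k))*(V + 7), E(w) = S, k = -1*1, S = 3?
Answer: -16143/7 ≈ -2306.1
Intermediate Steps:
k = -1
E(w) = 3
f(V) = -4 + (3 + V)*(7 + V)/7 (f(V) = -4 + ((V + 3)*(V + 7))/7 = -4 + ((3 + V)*(7 + V))/7 = -4 + (3 + V)*(7 + V)/7)
-77*29 + W(-4)*f(-5) = -77*29 + (-4)²*(-1 + (⅐)*(-5)² + (10/7)*(-5)) = -2233 + 16*(-1 + (⅐)*25 - 50/7) = -2233 + 16*(-1 + 25/7 - 50/7) = -2233 + 16*(-32/7) = -2233 - 512/7 = -16143/7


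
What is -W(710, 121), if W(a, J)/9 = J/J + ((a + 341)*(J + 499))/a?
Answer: -587097/71 ≈ -8269.0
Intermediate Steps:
W(a, J) = 9 + 9*(341 + a)*(499 + J)/a (W(a, J) = 9*(J/J + ((a + 341)*(J + 499))/a) = 9*(1 + ((341 + a)*(499 + J))/a) = 9*(1 + (341 + a)*(499 + J)/a) = 9 + 9*(341 + a)*(499 + J)/a)
-W(710, 121) = -9*(170159 + 341*121 + 710*(500 + 121))/710 = -9*(170159 + 41261 + 710*621)/710 = -9*(170159 + 41261 + 440910)/710 = -9*652330/710 = -1*587097/71 = -587097/71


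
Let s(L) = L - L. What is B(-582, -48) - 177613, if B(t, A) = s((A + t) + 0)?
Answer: -177613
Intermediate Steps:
s(L) = 0
B(t, A) = 0
B(-582, -48) - 177613 = 0 - 177613 = -177613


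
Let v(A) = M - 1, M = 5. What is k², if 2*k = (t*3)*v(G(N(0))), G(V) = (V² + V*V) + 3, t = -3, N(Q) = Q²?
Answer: 324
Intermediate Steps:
G(V) = 3 + 2*V² (G(V) = (V² + V²) + 3 = 2*V² + 3 = 3 + 2*V²)
v(A) = 4 (v(A) = 5 - 1 = 4)
k = -18 (k = (-3*3*4)/2 = (-9*4)/2 = (½)*(-36) = -18)
k² = (-18)² = 324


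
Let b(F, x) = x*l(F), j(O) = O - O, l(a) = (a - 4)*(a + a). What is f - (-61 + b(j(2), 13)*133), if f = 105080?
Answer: 105141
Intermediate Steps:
l(a) = 2*a*(-4 + a) (l(a) = (-4 + a)*(2*a) = 2*a*(-4 + a))
j(O) = 0
b(F, x) = 2*F*x*(-4 + F) (b(F, x) = x*(2*F*(-4 + F)) = 2*F*x*(-4 + F))
f - (-61 + b(j(2), 13)*133) = 105080 - (-61 + (2*0*13*(-4 + 0))*133) = 105080 - (-61 + (2*0*13*(-4))*133) = 105080 - (-61 + 0*133) = 105080 - (-61 + 0) = 105080 - 1*(-61) = 105080 + 61 = 105141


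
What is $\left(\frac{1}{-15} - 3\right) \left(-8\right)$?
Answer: $\frac{368}{15} \approx 24.533$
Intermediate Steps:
$\left(\frac{1}{-15} - 3\right) \left(-8\right) = \left(- \frac{1}{15} - 3\right) \left(-8\right) = \left(- \frac{46}{15}\right) \left(-8\right) = \frac{368}{15}$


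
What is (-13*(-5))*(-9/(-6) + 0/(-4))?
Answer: 195/2 ≈ 97.500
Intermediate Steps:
(-13*(-5))*(-9/(-6) + 0/(-4)) = 65*(-9*(-⅙) + 0*(-¼)) = 65*(3/2 + 0) = 65*(3/2) = 195/2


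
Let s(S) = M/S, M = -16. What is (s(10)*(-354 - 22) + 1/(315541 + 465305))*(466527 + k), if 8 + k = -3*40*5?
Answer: 1094343452651387/3904230 ≈ 2.8030e+8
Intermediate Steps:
s(S) = -16/S
k = -608 (k = -8 - 3*40*5 = -8 - 120*5 = -8 - 600 = -608)
(s(10)*(-354 - 22) + 1/(315541 + 465305))*(466527 + k) = ((-16/10)*(-354 - 22) + 1/(315541 + 465305))*(466527 - 608) = (-16*⅒*(-376) + 1/780846)*465919 = (-8/5*(-376) + 1/780846)*465919 = (3008/5 + 1/780846)*465919 = (2348784773/3904230)*465919 = 1094343452651387/3904230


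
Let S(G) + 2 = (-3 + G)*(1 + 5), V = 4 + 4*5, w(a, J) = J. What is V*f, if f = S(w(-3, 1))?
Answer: -336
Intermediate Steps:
V = 24 (V = 4 + 20 = 24)
S(G) = -20 + 6*G (S(G) = -2 + (-3 + G)*(1 + 5) = -2 + (-3 + G)*6 = -2 + (-18 + 6*G) = -20 + 6*G)
f = -14 (f = -20 + 6*1 = -20 + 6 = -14)
V*f = 24*(-14) = -336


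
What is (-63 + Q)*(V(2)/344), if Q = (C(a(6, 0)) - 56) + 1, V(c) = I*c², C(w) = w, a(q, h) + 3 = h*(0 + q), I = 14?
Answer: -847/43 ≈ -19.698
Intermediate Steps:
a(q, h) = -3 + h*q (a(q, h) = -3 + h*(0 + q) = -3 + h*q)
V(c) = 14*c²
Q = -58 (Q = ((-3 + 0*6) - 56) + 1 = ((-3 + 0) - 56) + 1 = (-3 - 56) + 1 = -59 + 1 = -58)
(-63 + Q)*(V(2)/344) = (-63 - 58)*((14*2²)/344) = -121*14*4/344 = -6776/344 = -121*7/43 = -847/43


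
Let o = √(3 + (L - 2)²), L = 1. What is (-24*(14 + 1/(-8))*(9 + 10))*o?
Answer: -12654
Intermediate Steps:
o = 2 (o = √(3 + (1 - 2)²) = √(3 + (-1)²) = √(3 + 1) = √4 = 2)
(-24*(14 + 1/(-8))*(9 + 10))*o = -24*(14 + 1/(-8))*(9 + 10)*2 = -24*(14 - ⅛)*19*2 = -333*19*2 = -24*2109/8*2 = -6327*2 = -12654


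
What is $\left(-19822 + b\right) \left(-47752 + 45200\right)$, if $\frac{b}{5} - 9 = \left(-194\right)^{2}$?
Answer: $-429764456$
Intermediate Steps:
$b = 188225$ ($b = 45 + 5 \left(-194\right)^{2} = 45 + 5 \cdot 37636 = 45 + 188180 = 188225$)
$\left(-19822 + b\right) \left(-47752 + 45200\right) = \left(-19822 + 188225\right) \left(-47752 + 45200\right) = 168403 \left(-2552\right) = -429764456$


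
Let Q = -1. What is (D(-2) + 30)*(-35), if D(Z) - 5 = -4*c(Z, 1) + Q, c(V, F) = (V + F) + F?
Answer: -1190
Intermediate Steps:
c(V, F) = V + 2*F (c(V, F) = (F + V) + F = V + 2*F)
D(Z) = -4 - 4*Z (D(Z) = 5 + (-4*(Z + 2*1) - 1) = 5 + (-4*(Z + 2) - 1) = 5 + (-4*(2 + Z) - 1) = 5 + ((-8 - 4*Z) - 1) = 5 + (-9 - 4*Z) = -4 - 4*Z)
(D(-2) + 30)*(-35) = ((-4 - 4*(-2)) + 30)*(-35) = ((-4 + 8) + 30)*(-35) = (4 + 30)*(-35) = 34*(-35) = -1190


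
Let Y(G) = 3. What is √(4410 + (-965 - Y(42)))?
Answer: √3442 ≈ 58.669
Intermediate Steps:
√(4410 + (-965 - Y(42))) = √(4410 + (-965 - 1*3)) = √(4410 + (-965 - 3)) = √(4410 - 968) = √3442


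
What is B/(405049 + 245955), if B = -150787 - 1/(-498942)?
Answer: -75233967353/324813237768 ≈ -0.23162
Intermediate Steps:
B = -75233967353/498942 (B = -150787 - 1*(-1/498942) = -150787 + 1/498942 = -75233967353/498942 ≈ -1.5079e+5)
B/(405049 + 245955) = -75233967353/(498942*(405049 + 245955)) = -75233967353/498942/651004 = -75233967353/498942*1/651004 = -75233967353/324813237768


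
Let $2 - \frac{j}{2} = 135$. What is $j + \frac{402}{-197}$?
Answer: $- \frac{52804}{197} \approx -268.04$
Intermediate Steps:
$j = -266$ ($j = 4 - 270 = -266$)
$j + \frac{402}{-197} = -266 + \frac{402}{-197} = -266 + 402 \left(- \frac{1}{197}\right) = -266 - \frac{402}{197} = - \frac{52804}{197}$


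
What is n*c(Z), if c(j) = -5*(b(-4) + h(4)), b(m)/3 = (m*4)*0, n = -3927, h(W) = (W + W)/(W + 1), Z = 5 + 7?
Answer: 31416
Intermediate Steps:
Z = 12
h(W) = 2*W/(1 + W) (h(W) = (2*W)/(1 + W) = 2*W/(1 + W))
b(m) = 0 (b(m) = 3*((m*4)*0) = 3*((4*m)*0) = 3*0 = 0)
c(j) = -8 (c(j) = -5*(0 + 2*4/(1 + 4)) = -5*(0 + 2*4/5) = -5*(0 + 2*4*(⅕)) = -5*(0 + 8/5) = -5*8/5 = -8)
n*c(Z) = -3927*(-8) = 31416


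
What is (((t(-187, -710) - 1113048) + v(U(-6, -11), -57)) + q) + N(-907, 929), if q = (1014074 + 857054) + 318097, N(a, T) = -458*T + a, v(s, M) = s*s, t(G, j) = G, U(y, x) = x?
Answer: 649722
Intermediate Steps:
v(s, M) = s²
N(a, T) = a - 458*T
q = 2189225 (q = 1871128 + 318097 = 2189225)
(((t(-187, -710) - 1113048) + v(U(-6, -11), -57)) + q) + N(-907, 929) = (((-187 - 1113048) + (-11)²) + 2189225) + (-907 - 458*929) = ((-1113235 + 121) + 2189225) + (-907 - 425482) = (-1113114 + 2189225) - 426389 = 1076111 - 426389 = 649722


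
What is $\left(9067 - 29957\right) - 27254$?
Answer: $-48144$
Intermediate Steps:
$\left(9067 - 29957\right) - 27254 = -20890 - 27254 = -48144$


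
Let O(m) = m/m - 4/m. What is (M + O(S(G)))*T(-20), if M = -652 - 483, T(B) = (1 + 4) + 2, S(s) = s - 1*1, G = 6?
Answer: -39718/5 ≈ -7943.6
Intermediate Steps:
S(s) = -1 + s (S(s) = s - 1 = -1 + s)
T(B) = 7 (T(B) = 5 + 2 = 7)
O(m) = 1 - 4/m
M = -1135
(M + O(S(G)))*T(-20) = (-1135 + (-4 + (-1 + 6))/(-1 + 6))*7 = (-1135 + (-4 + 5)/5)*7 = (-1135 + (⅕)*1)*7 = (-1135 + ⅕)*7 = -5674/5*7 = -39718/5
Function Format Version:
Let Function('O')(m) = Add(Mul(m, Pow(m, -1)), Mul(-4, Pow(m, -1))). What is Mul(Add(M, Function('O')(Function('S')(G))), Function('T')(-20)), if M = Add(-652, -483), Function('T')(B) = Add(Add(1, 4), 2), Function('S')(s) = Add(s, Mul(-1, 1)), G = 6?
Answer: Rational(-39718, 5) ≈ -7943.6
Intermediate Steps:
Function('S')(s) = Add(-1, s) (Function('S')(s) = Add(s, -1) = Add(-1, s))
Function('T')(B) = 7 (Function('T')(B) = Add(5, 2) = 7)
Function('O')(m) = Add(1, Mul(-4, Pow(m, -1)))
M = -1135
Mul(Add(M, Function('O')(Function('S')(G))), Function('T')(-20)) = Mul(Add(-1135, Mul(Pow(Add(-1, 6), -1), Add(-4, Add(-1, 6)))), 7) = Mul(Add(-1135, Mul(Pow(5, -1), Add(-4, 5))), 7) = Mul(Add(-1135, Mul(Rational(1, 5), 1)), 7) = Mul(Add(-1135, Rational(1, 5)), 7) = Mul(Rational(-5674, 5), 7) = Rational(-39718, 5)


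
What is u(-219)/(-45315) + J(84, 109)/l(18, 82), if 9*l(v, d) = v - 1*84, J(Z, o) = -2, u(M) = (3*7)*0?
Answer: 3/11 ≈ 0.27273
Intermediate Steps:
u(M) = 0 (u(M) = 21*0 = 0)
l(v, d) = -28/3 + v/9 (l(v, d) = (v - 1*84)/9 = (v - 84)/9 = (-84 + v)/9 = -28/3 + v/9)
u(-219)/(-45315) + J(84, 109)/l(18, 82) = 0/(-45315) - 2/(-28/3 + (⅑)*18) = 0*(-1/45315) - 2/(-28/3 + 2) = 0 - 2/(-22/3) = 0 - 2*(-3/22) = 0 + 3/11 = 3/11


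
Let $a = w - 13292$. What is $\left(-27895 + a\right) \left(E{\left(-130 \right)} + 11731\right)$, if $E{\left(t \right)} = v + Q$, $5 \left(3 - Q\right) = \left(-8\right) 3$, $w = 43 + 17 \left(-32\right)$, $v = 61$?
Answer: $- \frac{2459550312}{5} \approx -4.9191 \cdot 10^{8}$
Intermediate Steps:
$w = -501$ ($w = 43 - 544 = -501$)
$Q = \frac{39}{5}$ ($Q = 3 - \frac{\left(-8\right) 3}{5} = 3 - - \frac{24}{5} = 3 + \frac{24}{5} = \frac{39}{5} \approx 7.8$)
$E{\left(t \right)} = \frac{344}{5}$ ($E{\left(t \right)} = 61 + \frac{39}{5} = \frac{344}{5}$)
$a = -13793$ ($a = -501 - 13292 = -13793$)
$\left(-27895 + a\right) \left(E{\left(-130 \right)} + 11731\right) = \left(-27895 - 13793\right) \left(\frac{344}{5} + 11731\right) = \left(-41688\right) \frac{58999}{5} = - \frac{2459550312}{5}$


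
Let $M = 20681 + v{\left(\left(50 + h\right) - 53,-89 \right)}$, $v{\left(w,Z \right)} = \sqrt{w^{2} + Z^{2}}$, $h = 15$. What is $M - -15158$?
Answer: $35839 + \sqrt{8065} \approx 35929.0$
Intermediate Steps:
$v{\left(w,Z \right)} = \sqrt{Z^{2} + w^{2}}$
$M = 20681 + \sqrt{8065}$ ($M = 20681 + \sqrt{\left(-89\right)^{2} + \left(\left(50 + 15\right) - 53\right)^{2}} = 20681 + \sqrt{7921 + \left(65 - 53\right)^{2}} = 20681 + \sqrt{7921 + 12^{2}} = 20681 + \sqrt{7921 + 144} = 20681 + \sqrt{8065} \approx 20771.0$)
$M - -15158 = \left(20681 + \sqrt{8065}\right) - -15158 = \left(20681 + \sqrt{8065}\right) + 15158 = 35839 + \sqrt{8065}$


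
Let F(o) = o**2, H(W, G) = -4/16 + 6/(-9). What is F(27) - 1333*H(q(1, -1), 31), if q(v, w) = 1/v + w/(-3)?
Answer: 23411/12 ≈ 1950.9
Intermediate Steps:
q(v, w) = 1/v - w/3 (q(v, w) = 1/v + w*(-1/3) = 1/v - w/3)
H(W, G) = -11/12 (H(W, G) = -4*1/16 + 6*(-1/9) = -1/4 - 2/3 = -11/12)
F(27) - 1333*H(q(1, -1), 31) = 27**2 - 1333*(-11/12) = 729 + 14663/12 = 23411/12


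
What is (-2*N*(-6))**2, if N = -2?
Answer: 576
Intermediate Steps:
(-2*N*(-6))**2 = (-(-4)*(-6))**2 = (-2*12)**2 = (-24)**2 = 576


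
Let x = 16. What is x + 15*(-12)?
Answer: -164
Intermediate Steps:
x + 15*(-12) = 16 + 15*(-12) = 16 - 180 = -164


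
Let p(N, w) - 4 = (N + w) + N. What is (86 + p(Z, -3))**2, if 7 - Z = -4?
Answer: 11881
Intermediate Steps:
Z = 11 (Z = 7 - 1*(-4) = 7 + 4 = 11)
p(N, w) = 4 + w + 2*N (p(N, w) = 4 + ((N + w) + N) = 4 + (w + 2*N) = 4 + w + 2*N)
(86 + p(Z, -3))**2 = (86 + (4 - 3 + 2*11))**2 = (86 + (4 - 3 + 22))**2 = (86 + 23)**2 = 109**2 = 11881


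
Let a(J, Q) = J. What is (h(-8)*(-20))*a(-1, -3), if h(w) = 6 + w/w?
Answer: 140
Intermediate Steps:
h(w) = 7 (h(w) = 6 + 1 = 7)
(h(-8)*(-20))*a(-1, -3) = (7*(-20))*(-1) = -140*(-1) = 140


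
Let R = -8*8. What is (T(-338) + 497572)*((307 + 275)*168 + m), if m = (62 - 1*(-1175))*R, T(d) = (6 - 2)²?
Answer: 9259117504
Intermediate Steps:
R = -64
T(d) = 16 (T(d) = 4² = 16)
m = -79168 (m = (62 - 1*(-1175))*(-64) = (62 + 1175)*(-64) = 1237*(-64) = -79168)
(T(-338) + 497572)*((307 + 275)*168 + m) = (16 + 497572)*((307 + 275)*168 - 79168) = 497588*(582*168 - 79168) = 497588*(97776 - 79168) = 497588*18608 = 9259117504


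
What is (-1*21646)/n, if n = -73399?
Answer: 21646/73399 ≈ 0.29491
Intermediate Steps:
(-1*21646)/n = -1*21646/(-73399) = -21646*(-1/73399) = 21646/73399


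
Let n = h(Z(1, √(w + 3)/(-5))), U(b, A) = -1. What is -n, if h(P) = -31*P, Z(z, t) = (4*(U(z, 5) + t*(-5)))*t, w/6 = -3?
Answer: 372 + 124*I*√15/5 ≈ 372.0 + 96.05*I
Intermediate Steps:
w = -18 (w = 6*(-3) = -18)
Z(z, t) = t*(-4 - 20*t) (Z(z, t) = (4*(-1 + t*(-5)))*t = (4*(-1 - 5*t))*t = (-4 - 20*t)*t = t*(-4 - 20*t))
n = -124*I*√15*(1 - I*√15)/5 (n = -(-124)*√(-18 + 3)/(-5)*(1 + 5*(√(-18 + 3)/(-5))) = -(-124)*√(-15)*(-⅕)*(1 + 5*(√(-15)*(-⅕))) = -(-124)*(I*√15)*(-⅕)*(1 + 5*((I*√15)*(-⅕))) = -(-124)*(-I*√15/5)*(1 + 5*(-I*√15/5)) = -(-124)*(-I*√15/5)*(1 - I*√15) = -124*I*√15*(1 - I*√15)/5 ≈ -372.0 - 96.05*I)
-n = -(-372 - 124*I*√15/5) = 372 + 124*I*√15/5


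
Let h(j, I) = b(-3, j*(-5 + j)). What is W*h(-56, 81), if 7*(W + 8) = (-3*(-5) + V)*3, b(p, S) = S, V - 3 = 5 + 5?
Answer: 13664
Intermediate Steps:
V = 13 (V = 3 + (5 + 5) = 3 + 10 = 13)
W = 4 (W = -8 + ((-3*(-5) + 13)*3)/7 = -8 + ((15 + 13)*3)/7 = -8 + (28*3)/7 = -8 + (⅐)*84 = -8 + 12 = 4)
h(j, I) = j*(-5 + j)
W*h(-56, 81) = 4*(-56*(-5 - 56)) = 4*(-56*(-61)) = 4*3416 = 13664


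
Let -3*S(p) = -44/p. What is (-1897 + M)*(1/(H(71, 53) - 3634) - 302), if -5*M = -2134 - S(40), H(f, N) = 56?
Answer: 238283349083/536700 ≈ 4.4398e+5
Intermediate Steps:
S(p) = 44/(3*p) (S(p) = -(-44)/(3*p) = 44/(3*p))
M = 64031/150 (M = -(-2134 - 44/(3*40))/5 = -(-2134 - 1*11/30)/5 = -(-2134 - 11/30)/5 = -1/5*(-64031/30) = 64031/150 ≈ 426.87)
(-1897 + M)*(1/(H(71, 53) - 3634) - 302) = (-1897 + 64031/150)*(1/(56 - 3634) - 302) = -220519*(1/(-3578) - 302)/150 = -220519*(-1/3578 - 302)/150 = -220519/150*(-1080557/3578) = 238283349083/536700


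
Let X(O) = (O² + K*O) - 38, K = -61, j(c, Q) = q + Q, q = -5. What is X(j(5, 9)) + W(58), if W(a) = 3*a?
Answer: -92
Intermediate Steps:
j(c, Q) = -5 + Q
X(O) = -38 + O² - 61*O (X(O) = (O² - 61*O) - 38 = -38 + O² - 61*O)
X(j(5, 9)) + W(58) = (-38 + (-5 + 9)² - 61*(-5 + 9)) + 3*58 = (-38 + 4² - 61*4) + 174 = (-38 + 16 - 244) + 174 = -266 + 174 = -92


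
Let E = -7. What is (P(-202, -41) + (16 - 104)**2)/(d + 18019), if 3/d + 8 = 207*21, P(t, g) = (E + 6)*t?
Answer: 17238847/39092222 ≈ 0.44098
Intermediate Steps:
P(t, g) = -t (P(t, g) = (-7 + 6)*t = -t)
d = 3/4339 (d = 3/(-8 + 207*21) = 3/(-8 + 4347) = 3/4339 ≈ 0.00069140)
(P(-202, -41) + (16 - 104)**2)/(d + 18019) = (-1*(-202) + (16 - 104)**2)/(3/4339 + 18019) = (202 + (-88)**2)/(78184444/4339) = (202 + 7744)*(4339/78184444) = 7946*(4339/78184444) = 17238847/39092222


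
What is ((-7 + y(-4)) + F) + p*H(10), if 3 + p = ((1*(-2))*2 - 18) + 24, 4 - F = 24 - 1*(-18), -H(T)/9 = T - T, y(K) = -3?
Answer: -48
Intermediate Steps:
H(T) = 0 (H(T) = -9*(T - T) = -9*0 = 0)
F = -38 (F = 4 - (24 - 1*(-18)) = 4 - (24 + 18) = 4 - 1*42 = 4 - 42 = -38)
p = -1 (p = -3 + (((1*(-2))*2 - 18) + 24) = -3 + ((-2*2 - 18) + 24) = -3 + ((-4 - 18) + 24) = -3 + (-22 + 24) = -3 + 2 = -1)
((-7 + y(-4)) + F) + p*H(10) = ((-7 - 3) - 38) - 1*0 = (-10 - 38) + 0 = -48 + 0 = -48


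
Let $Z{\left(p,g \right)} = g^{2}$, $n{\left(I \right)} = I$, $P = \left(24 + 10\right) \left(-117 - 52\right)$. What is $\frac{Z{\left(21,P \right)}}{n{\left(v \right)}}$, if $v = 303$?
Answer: $\frac{33016516}{303} \approx 1.0897 \cdot 10^{5}$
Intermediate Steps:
$P = -5746$ ($P = 34 \left(-169\right) = -5746$)
$\frac{Z{\left(21,P \right)}}{n{\left(v \right)}} = \frac{\left(-5746\right)^{2}}{303} = 33016516 \cdot \frac{1}{303} = \frac{33016516}{303}$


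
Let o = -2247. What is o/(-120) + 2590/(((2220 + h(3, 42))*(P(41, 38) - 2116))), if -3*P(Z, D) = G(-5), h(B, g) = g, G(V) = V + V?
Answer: 894814137/47788520 ≈ 18.724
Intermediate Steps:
G(V) = 2*V
P(Z, D) = 10/3 (P(Z, D) = -2*(-5)/3 = -⅓*(-10) = 10/3)
o/(-120) + 2590/(((2220 + h(3, 42))*(P(41, 38) - 2116))) = -2247/(-120) + 2590/(((2220 + 42)*(10/3 - 2116))) = -2247*(-1/120) + 2590/((2262*(-6338/3))) = 749/40 + 2590/(-4778852) = 749/40 + 2590*(-1/4778852) = 749/40 - 1295/2389426 = 894814137/47788520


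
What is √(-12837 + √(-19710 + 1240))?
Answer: √(-12837 + I*√18470) ≈ 0.5997 + 113.3*I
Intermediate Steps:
√(-12837 + √(-19710 + 1240)) = √(-12837 + √(-18470)) = √(-12837 + I*√18470)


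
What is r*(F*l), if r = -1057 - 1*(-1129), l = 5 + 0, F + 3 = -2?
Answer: -1800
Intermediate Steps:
F = -5 (F = -3 - 2 = -5)
l = 5
r = 72 (r = -1057 + 1129 = 72)
r*(F*l) = 72*(-5*5) = 72*(-25) = -1800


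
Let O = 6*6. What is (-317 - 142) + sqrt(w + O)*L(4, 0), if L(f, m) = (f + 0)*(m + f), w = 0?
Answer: -363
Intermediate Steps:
O = 36
L(f, m) = f*(f + m)
(-317 - 142) + sqrt(w + O)*L(4, 0) = (-317 - 142) + sqrt(0 + 36)*(4*(4 + 0)) = -459 + sqrt(36)*(4*4) = -459 + 6*16 = -459 + 96 = -363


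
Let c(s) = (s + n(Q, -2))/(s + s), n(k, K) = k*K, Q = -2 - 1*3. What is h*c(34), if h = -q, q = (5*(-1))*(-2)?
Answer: -110/17 ≈ -6.4706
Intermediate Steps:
q = 10 (q = -5*(-2) = 10)
Q = -5 (Q = -2 - 3 = -5)
n(k, K) = K*k
h = -10 (h = -1*10 = -10)
c(s) = (10 + s)/(2*s) (c(s) = (s - 2*(-5))/(s + s) = (s + 10)/((2*s)) = (10 + s)*(1/(2*s)) = (10 + s)/(2*s))
h*c(34) = -5*(10 + 34)/34 = -5*44/34 = -10*11/17 = -110/17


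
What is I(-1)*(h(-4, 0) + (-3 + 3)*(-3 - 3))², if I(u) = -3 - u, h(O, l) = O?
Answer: -32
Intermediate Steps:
I(-1)*(h(-4, 0) + (-3 + 3)*(-3 - 3))² = (-3 - 1*(-1))*(-4 + (-3 + 3)*(-3 - 3))² = (-3 + 1)*(-4 + 0*(-6))² = -2*(-4 + 0)² = -2*(-4)² = -2*16 = -32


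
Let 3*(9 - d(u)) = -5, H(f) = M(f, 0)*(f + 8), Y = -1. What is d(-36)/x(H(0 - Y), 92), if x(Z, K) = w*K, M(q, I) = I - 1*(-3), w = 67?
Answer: 8/4623 ≈ 0.0017305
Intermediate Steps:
M(q, I) = 3 + I (M(q, I) = I + 3 = 3 + I)
H(f) = 24 + 3*f (H(f) = (3 + 0)*(f + 8) = 3*(8 + f) = 24 + 3*f)
d(u) = 32/3 (d(u) = 9 - 1/3*(-5) = 9 + 5/3 = 32/3)
x(Z, K) = 67*K
d(-36)/x(H(0 - Y), 92) = 32/(3*((67*92))) = (32/3)/6164 = (32/3)*(1/6164) = 8/4623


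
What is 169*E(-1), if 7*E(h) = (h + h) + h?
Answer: -507/7 ≈ -72.429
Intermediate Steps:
E(h) = 3*h/7 (E(h) = ((h + h) + h)/7 = (2*h + h)/7 = (3*h)/7 = 3*h/7)
169*E(-1) = 169*((3/7)*(-1)) = 169*(-3/7) = -507/7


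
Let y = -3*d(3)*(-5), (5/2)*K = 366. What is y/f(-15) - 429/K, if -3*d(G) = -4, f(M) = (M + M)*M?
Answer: -31687/10980 ≈ -2.8859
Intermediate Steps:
f(M) = 2*M² (f(M) = (2*M)*M = 2*M²)
d(G) = 4/3 (d(G) = -⅓*(-4) = 4/3)
K = 732/5 (K = (⅖)*366 = 732/5 ≈ 146.40)
y = 20 (y = -3*4/3*(-5) = -4*(-5) = 20)
y/f(-15) - 429/K = 20/((2*(-15)²)) - 429/732/5 = 20/((2*225)) - 429*5/732 = 20/450 - 715/244 = 20*(1/450) - 715/244 = 2/45 - 715/244 = -31687/10980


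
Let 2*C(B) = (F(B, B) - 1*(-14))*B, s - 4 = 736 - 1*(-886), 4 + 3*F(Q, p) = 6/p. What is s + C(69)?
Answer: 2064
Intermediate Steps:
F(Q, p) = -4/3 + 2/p (F(Q, p) = -4/3 + (6/p)/3 = -4/3 + 2/p)
s = 1626 (s = 4 + (736 - 1*(-886)) = 4 + (736 + 886) = 4 + 1622 = 1626)
C(B) = B*(38/3 + 2/B)/2 (C(B) = (((-4/3 + 2/B) - 1*(-14))*B)/2 = (((-4/3 + 2/B) + 14)*B)/2 = ((38/3 + 2/B)*B)/2 = (B*(38/3 + 2/B))/2 = B*(38/3 + 2/B)/2)
s + C(69) = 1626 + (1 + (19/3)*69) = 1626 + (1 + 437) = 1626 + 438 = 2064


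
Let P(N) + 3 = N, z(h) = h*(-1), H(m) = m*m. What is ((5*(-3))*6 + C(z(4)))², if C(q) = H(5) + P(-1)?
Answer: 4761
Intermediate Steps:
H(m) = m²
z(h) = -h
P(N) = -3 + N
C(q) = 21 (C(q) = 5² + (-3 - 1) = 25 - 4 = 21)
((5*(-3))*6 + C(z(4)))² = ((5*(-3))*6 + 21)² = (-15*6 + 21)² = (-90 + 21)² = (-69)² = 4761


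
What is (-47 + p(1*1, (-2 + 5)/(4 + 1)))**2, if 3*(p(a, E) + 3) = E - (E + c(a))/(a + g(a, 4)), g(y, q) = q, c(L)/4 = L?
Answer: 14122564/5625 ≈ 2510.7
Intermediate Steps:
c(L) = 4*L
p(a, E) = -3 + E/3 - (E + 4*a)/(3*(4 + a)) (p(a, E) = -3 + (E - (E + 4*a)/(a + 4))/3 = -3 + (E - (E + 4*a)/(4 + a))/3 = -3 + (E/3 - (E + 4*a)/(3*(4 + a))) = -3 + E/3 - (E + 4*a)/(3*(4 + a)))
(-47 + p(1*1, (-2 + 5)/(4 + 1)))**2 = (-47 + (-36 - 13 + 3*((-2 + 5)/(4 + 1)) + ((-2 + 5)/(4 + 1))*(1*1))/(3*(4 + 1*1)))**2 = (-47 + (-36 - 13*1 + 3*(3/5) + (3/5)*1)/(3*(4 + 1)))**2 = (-47 + (1/3)*(-36 - 13 + 3*(3*(1/5)) + (3*(1/5))*1)/5)**2 = (-47 + (1/3)*(1/5)*(-36 - 13 + 3*(3/5) + (3/5)*1))**2 = (-47 + (1/3)*(1/5)*(-36 - 13 + 9/5 + 3/5))**2 = (-47 + (1/3)*(1/5)*(-233/5))**2 = (-47 - 233/75)**2 = (-3758/75)**2 = 14122564/5625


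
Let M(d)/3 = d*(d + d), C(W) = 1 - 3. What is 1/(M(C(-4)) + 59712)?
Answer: 1/59736 ≈ 1.6740e-5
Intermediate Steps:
C(W) = -2
M(d) = 6*d² (M(d) = 3*(d*(d + d)) = 3*(d*(2*d)) = 3*(2*d²) = 6*d²)
1/(M(C(-4)) + 59712) = 1/(6*(-2)² + 59712) = 1/(6*4 + 59712) = 1/(24 + 59712) = 1/59736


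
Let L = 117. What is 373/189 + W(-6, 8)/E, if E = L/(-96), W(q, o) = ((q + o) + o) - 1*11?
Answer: 6865/2457 ≈ 2.7941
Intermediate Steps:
W(q, o) = -11 + q + 2*o (W(q, o) = ((o + q) + o) - 11 = (q + 2*o) - 11 = -11 + q + 2*o)
E = -39/32 (E = 117/(-96) = 117*(-1/96) = -39/32 ≈ -1.2188)
373/189 + W(-6, 8)/E = 373/189 + (-11 - 6 + 2*8)/(-39/32) = 373*(1/189) + (-11 - 6 + 16)*(-32/39) = 373/189 - 1*(-32/39) = 373/189 + 32/39 = 6865/2457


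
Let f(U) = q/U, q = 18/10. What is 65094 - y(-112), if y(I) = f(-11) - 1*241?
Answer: 3593434/55 ≈ 65335.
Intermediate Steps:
q = 9/5 (q = 18*(⅒) = 9/5 ≈ 1.8000)
f(U) = 9/(5*U)
y(I) = -13264/55 (y(I) = (9/5)/(-11) - 1*241 = (9/5)*(-1/11) - 241 = -9/55 - 241 = -13264/55)
65094 - y(-112) = 65094 - 1*(-13264/55) = 65094 + 13264/55 = 3593434/55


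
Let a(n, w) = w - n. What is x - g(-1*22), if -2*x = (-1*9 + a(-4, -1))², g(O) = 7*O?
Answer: 136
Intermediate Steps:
x = -18 (x = -(-1*9 + (-1 - 1*(-4)))²/2 = -(-9 + (-1 + 4))²/2 = -(-9 + 3)²/2 = -½*(-6)² = -½*36 = -18)
x - g(-1*22) = -18 - 7*(-1*22) = -18 - 7*(-22) = -18 - 1*(-154) = -18 + 154 = 136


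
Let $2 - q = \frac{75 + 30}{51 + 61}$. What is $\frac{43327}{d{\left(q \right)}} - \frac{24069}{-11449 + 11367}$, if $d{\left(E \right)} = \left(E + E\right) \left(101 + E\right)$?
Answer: $\frac{1122939701}{2276402} \approx 493.3$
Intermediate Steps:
$q = \frac{17}{16}$ ($q = 2 - \frac{75 + 30}{51 + 61} = 2 - \frac{105}{112} = 2 - 105 \cdot \frac{1}{112} = 2 - \frac{15}{16} = \frac{17}{16} \approx 1.0625$)
$d{\left(E \right)} = 2 E \left(101 + E\right)$
$\frac{43327}{d{\left(q \right)}} - \frac{24069}{-11449 + 11367} = \frac{43327}{2 \cdot \frac{17}{16} \left(101 + \frac{17}{16}\right)} - \frac{24069}{-11449 + 11367} = \frac{43327}{2 \cdot \frac{17}{16} \cdot \frac{1633}{16}} - \frac{24069}{-82} = \frac{43327}{\frac{27761}{128}} - - \frac{24069}{82} = 43327 \cdot \frac{128}{27761} + \frac{24069}{82} = \frac{5545856}{27761} + \frac{24069}{82} = \frac{1122939701}{2276402}$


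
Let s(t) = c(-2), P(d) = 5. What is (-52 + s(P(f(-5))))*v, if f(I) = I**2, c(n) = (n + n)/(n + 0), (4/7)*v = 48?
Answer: -4200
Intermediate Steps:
v = 84 (v = (7/4)*48 = 84)
c(n) = 2 (c(n) = (2*n)/n = 2)
s(t) = 2
(-52 + s(P(f(-5))))*v = (-52 + 2)*84 = -50*84 = -4200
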